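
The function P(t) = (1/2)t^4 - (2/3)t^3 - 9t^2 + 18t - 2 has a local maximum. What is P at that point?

41/6

P'(t) = 2t^3 - 2t^2 - 18t + 18. Setting P'(t) = 0 gives t ∈ {-3, 1, 3}.
Since P''(t) = 6t^2 - 4t - 18, we get P''(-3) = 48 > 0 ⇒ local minimum; P''(1) = -16 < 0 ⇒ local maximum; P''(3) = 24 > 0 ⇒ local minimum.
Thus P has its local maximum at t = 1, with value 41/6.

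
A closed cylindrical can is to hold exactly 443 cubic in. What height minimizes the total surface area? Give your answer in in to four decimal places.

With radius r and height h, πr²h = 443 so h = 443/(πr²), and S(r) = 2πr² + 2πrh = 2πr² + 2·443/r.
S'(r) = 4πr − 2·443/r² = 0 ⇒ r³ = 443/(2π), so r ≈ 4.1312 and h = 2r ≈ 8.2624.
S''(r) = 4π + 4·443/r³ > 0, so this is the minimum; S ≈ 321.6995.

8.2624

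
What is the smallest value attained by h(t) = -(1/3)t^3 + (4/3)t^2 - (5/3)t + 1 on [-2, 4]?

h'(t) = -t^2 + (8/3)t - 5/3, which vanishes at t = 1 and t = 5/3.
Compare values at every candidate in [-2, 4]: h(-2) = 37/3, h(1) = 1/3, h(5/3) = 31/81, h(4) = -17/3.
The minimum over the interval is -17/3, attained at t = 4.

-17/3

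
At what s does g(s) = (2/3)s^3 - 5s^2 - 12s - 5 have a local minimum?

6

g'(s) = 2s^2 - 10s - 12. Setting g'(s) = 0 gives s ∈ {-1, 6}.
g''(s) = 4s - 10. g''(-1) = -14 < 0 ⇒ local maximum; g''(6) = 14 > 0 ⇒ local minimum.
The local minimum is g(6) = -113.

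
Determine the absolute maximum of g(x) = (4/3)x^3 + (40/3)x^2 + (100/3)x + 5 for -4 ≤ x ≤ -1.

-1/3

g'(x) = 4x^2 + (80/3)x + 100/3, whose only zero in [-4, -1] is x = -5/3.
Candidates: g(-4) = -1/3,  g(-5/3) = -1595/81,  g(-1) = -49/3.
So the maximum is g(-4) = -1/3.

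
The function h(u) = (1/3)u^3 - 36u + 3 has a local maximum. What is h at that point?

h'(u) = u^2 - 36. Setting h'(u) = 0 gives u ∈ {-6, 6}.
Since h''(u) = 2u, we get h''(-6) = -12 < 0 ⇒ local maximum; h''(6) = 12 > 0 ⇒ local minimum.
So the local maximum value is h(-6) = 147.

147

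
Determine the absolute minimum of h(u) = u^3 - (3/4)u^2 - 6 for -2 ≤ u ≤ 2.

-17

h'(u) = 3u^2 - (3/2)u, which vanishes at u = 0 and u = 1/2.
Compare values at every candidate in [-2, 2]: h(-2) = -17, h(0) = -6, h(1/2) = -97/16, h(2) = -1.
The minimum over the interval is -17, attained at u = -2.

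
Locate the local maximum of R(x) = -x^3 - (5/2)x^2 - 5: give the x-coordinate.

0

R'(x) = -3x^2 - 5x = 0 at x = -5/3, 0.
R''(x) = -6x - 5. R''(-5/3) = 5 > 0 ⇒ local minimum; R''(0) = -5 < 0 ⇒ local maximum.
So the local maximum value is R(0) = -5.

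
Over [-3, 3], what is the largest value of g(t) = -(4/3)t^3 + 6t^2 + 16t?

66

Differentiating, g'(t) = -4t^2 + 12t + 16; whose only zero in [-3, 3] is t = -1.
Compare values at every candidate in [-3, 3]: g(-3) = 42,  g(-1) = -26/3,  g(3) = 66.
The maximum over the interval is 66, attained at t = 3.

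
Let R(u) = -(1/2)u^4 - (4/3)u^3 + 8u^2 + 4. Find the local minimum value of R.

4

R'(u) = -2u^3 - 4u^2 + 16u = 0 at u = -4, 0, 2.
Since R''(u) = -6u^2 - 8u + 16, we get R''(-4) = -48 < 0 ⇒ local maximum; R''(0) = 16 > 0 ⇒ local minimum; R''(2) = -24 < 0 ⇒ local maximum.
So the local minimum value is R(0) = 4.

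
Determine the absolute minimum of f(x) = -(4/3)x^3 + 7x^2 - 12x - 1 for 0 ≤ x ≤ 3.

-10

f'(x) = -4x^2 + 14x - 12, which vanishes at x = 3/2 and x = 2.
Compare values at every candidate in [0, 3]: f(0) = -1, f(3/2) = -31/4, f(2) = -23/3, f(3) = -10.
So the minimum is f(3) = -10.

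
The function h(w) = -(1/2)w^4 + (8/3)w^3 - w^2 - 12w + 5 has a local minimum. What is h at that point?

-29/3

h'(w) = -2w^3 + 8w^2 - 2w - 12 = 0 at w = -1, 2, 3.
Since h''(w) = -6w^2 + 16w - 2, we get h''(-1) = -24 < 0 ⇒ local maximum; h''(2) = 6 > 0 ⇒ local minimum; h''(3) = -8 < 0 ⇒ local maximum.
The local minimum is h(2) = -29/3.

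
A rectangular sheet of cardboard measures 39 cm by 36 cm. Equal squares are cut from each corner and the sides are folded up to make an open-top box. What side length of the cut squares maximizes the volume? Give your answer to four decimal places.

With cut size x, the volume is V(x) = x(39 − 2x)(36 − 2x) for 0 < x < 18.
V'(x) = 12x^2 − 300x + 1404. Setting V'(x) = 0 gives x ≈ 6.2350 (the root in (0, 18)).
V''(x) = 24x − 300 is negative there, so this is the maximum; V ≈ 3892.2044.

6.2350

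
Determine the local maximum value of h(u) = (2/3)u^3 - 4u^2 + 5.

5

Critical points: h'(u) = 2u^2 - 8u vanishes at u = 0, 4.
h''(u) = 4u - 8. h''(0) = -8 < 0 ⇒ local maximum; h''(4) = 8 > 0 ⇒ local minimum.
Thus h has its local maximum at u = 0, with value 5.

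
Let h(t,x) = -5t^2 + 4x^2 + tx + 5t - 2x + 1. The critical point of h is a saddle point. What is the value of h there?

19/9

∂h/∂t = -10t + x + 5 = 0 and ∂h/∂x = t + 8x - 2 = 0, so (t, x) = (14/27, 5/27).
The Hessian has h_{tt} = -10, h_{xx} = 8, h_{tx} = 1, giving D = -81 < 0, so the point is a saddle point.
h(14/27, 5/27) = 19/9.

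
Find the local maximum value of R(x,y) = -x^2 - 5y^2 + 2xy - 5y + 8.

∂R/∂x = -2x + 2y = 0 and ∂R/∂y = 2x - 10y - 5 = 0, so (x, y) = (-5/8, -5/8).
The Hessian has R_{xx} = -2, R_{yy} = -10, R_{xy} = 2, giving D = 16 > 0 with R_{xx} < 0, so the point is a local maximum.
R(-5/8, -5/8) = 153/16.

153/16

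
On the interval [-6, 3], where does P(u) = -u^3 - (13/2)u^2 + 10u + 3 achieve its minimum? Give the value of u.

P'(u) = -3u^2 - 13u + 10, which vanishes at u = -5 and u = 2/3.
Candidates: P(-6) = -75, P(-5) = -169/2, P(2/3) = 175/27, P(3) = -105/2.
Hence the absolute minimum is -169/2 at u = -5.

-5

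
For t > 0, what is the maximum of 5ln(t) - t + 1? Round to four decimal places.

R'(t) = 5/t − 1 = 0 gives t = 5.
R''(t) = -5/t², which is negative for t > 0, so this is a local maximum.
R(5) = 5·ln(5) - 5 + 1 ≈ 4.0472.

4.0472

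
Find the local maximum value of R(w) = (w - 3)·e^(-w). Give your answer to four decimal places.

By the product rule, R'(w) = (-w + 4)·e^(-w). Since e^(-w) > 0, the only critical point is w = 4.
R''(4) has the same sign as -1 < 0, so this is a local maximum.
R(4) = (1)·e^(-4) ≈ 0.0183.

0.0183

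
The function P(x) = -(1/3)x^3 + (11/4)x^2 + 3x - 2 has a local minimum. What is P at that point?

-133/48

P'(x) = -x^2 + (11/2)x + 3 = 0 at x = -1/2, 6.
Second-derivative test with P''(x) = -2x + 11/2: P''(-1/2) = 13/2 > 0 ⇒ local minimum; P''(6) = -13/2 < 0 ⇒ local maximum.
The local minimum is P(-1/2) = -133/48.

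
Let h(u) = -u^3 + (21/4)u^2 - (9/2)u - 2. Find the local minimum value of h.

h'(u) = -3u^2 + (21/2)u - 9/2 = 0 at u = 1/2, 3.
h''(u) = -6u + 21/2. h''(1/2) = 15/2 > 0 ⇒ local minimum; h''(3) = -15/2 < 0 ⇒ local maximum.
The local minimum is h(1/2) = -49/16.

-49/16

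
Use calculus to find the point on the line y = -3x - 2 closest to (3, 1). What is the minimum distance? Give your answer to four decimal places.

Minimize D(x)^2 = (x - 3)^2 + (-3x - 3)^2.
d/dx[D^2] = 2(x - 3) + 2·(-3)·(-3x - 3) = 0 ⇒ x = -3/5.
Then y = -1/5 and the distance is √(72/5) ≈ 3.7947.

3.7947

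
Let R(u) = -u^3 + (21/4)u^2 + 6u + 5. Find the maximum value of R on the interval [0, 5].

The derivative is -3u^2 + (21/2)u + 6, whose only zero in [0, 5] is u = 4.
Compare values at every candidate in [0, 5]: R(0) = 5, R(4) = 49, R(5) = 165/4.
Hence the absolute maximum is 49 at u = 4.

49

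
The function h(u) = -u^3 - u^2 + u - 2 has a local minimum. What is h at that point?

Critical points: h'(u) = -3u^2 - 2u + 1 vanishes at u = -1, 1/3.
Second-derivative test with h''(u) = -6u - 2: h''(-1) = 4 > 0 ⇒ local minimum; h''(1/3) = -4 < 0 ⇒ local maximum.
The local minimum is h(-1) = -3.

-3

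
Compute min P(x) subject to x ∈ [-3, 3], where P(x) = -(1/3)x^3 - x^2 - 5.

-23

P'(x) = -x^2 - 2x, which vanishes at x = -2 and x = 0.
Evaluating at the critical points and endpoints: P(-3) = -5,  P(-2) = -19/3,  P(0) = -5,  P(3) = -23.
The minimum over the interval is -23, attained at x = 3.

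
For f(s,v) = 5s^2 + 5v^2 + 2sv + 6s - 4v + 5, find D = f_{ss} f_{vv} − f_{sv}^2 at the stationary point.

96

∂f/∂s = 10s + 2v + 6 = 0 and ∂f/∂v = 2s + 10v - 4 = 0, so (s, v) = (-17/24, 13/24).
The Hessian has f_{ss} = 10, f_{vv} = 10, f_{sv} = 2, giving D = 96 > 0 with f_{ss} > 0, so the point is a local minimum.
D = (10)·(10) − (2)^2 = 96.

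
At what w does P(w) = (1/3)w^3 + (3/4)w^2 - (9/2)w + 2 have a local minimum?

3/2

Critical points: P'(w) = w^2 + (3/2)w - 9/2 vanishes at w = -3, 3/2.
P''(w) = 2w + 3/2. P''(-3) = -9/2 < 0 ⇒ local maximum; P''(3/2) = 9/2 > 0 ⇒ local minimum.
Thus P has its local minimum at w = 3/2, with value -31/16.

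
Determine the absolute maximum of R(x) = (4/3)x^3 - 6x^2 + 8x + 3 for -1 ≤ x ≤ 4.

73/3

R'(x) = 4x^2 - 12x + 8, which vanishes at x = 1 and x = 2.
Compare values at every candidate in [-1, 4]: R(-1) = -37/3; R(1) = 19/3; R(2) = 17/3; R(4) = 73/3.
The maximum over the interval is 73/3, attained at x = 4.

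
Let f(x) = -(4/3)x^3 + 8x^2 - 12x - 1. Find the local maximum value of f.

Critical points: f'(x) = -4x^2 + 16x - 12 vanishes at x = 1, 3.
Since f''(x) = -8x + 16, we get f''(1) = 8 > 0 ⇒ local minimum; f''(3) = -8 < 0 ⇒ local maximum.
So the local maximum value is f(3) = -1.

-1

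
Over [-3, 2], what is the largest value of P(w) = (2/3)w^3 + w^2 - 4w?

20/3

P'(w) = 2w^2 + 2w - 4, which vanishes at w = -2 and w = 1.
Compare values at every candidate in [-3, 2]: P(-3) = 3,  P(-2) = 20/3,  P(1) = -7/3,  P(2) = 4/3.
The maximum over the interval is 20/3, attained at w = -2.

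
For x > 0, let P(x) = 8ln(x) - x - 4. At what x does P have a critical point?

P'(x) = 8/x − 1 = 0 gives x = 8.
P''(x) = -8/x², which is negative for x > 0, so this is a local maximum.
P(8) = 8·ln(8) - 8 - 4 ≈ 4.6355.

8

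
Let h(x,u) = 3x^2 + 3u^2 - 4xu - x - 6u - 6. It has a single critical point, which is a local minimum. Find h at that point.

∂h/∂x = 6x - 4u - 1 = 0 and ∂h/∂u = -4x + 6u - 6 = 0, so (x, u) = (3/2, 2).
The Hessian has h_{xx} = 6, h_{uu} = 6, h_{xu} = -4, giving D = 20 > 0 with h_{xx} > 0, so the point is a local minimum.
h(3/2, 2) = -51/4.

-51/4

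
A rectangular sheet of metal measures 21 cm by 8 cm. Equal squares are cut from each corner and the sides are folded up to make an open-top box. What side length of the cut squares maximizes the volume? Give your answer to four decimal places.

1.7737

With cut size x, the volume is V(x) = x(21 − 2x)(8 − 2x) for 0 < x < 4.
V'(x) = 12x^2 − 116x + 168. Setting V'(x) = 0 gives x ≈ 1.7737 (the root in (0, 4)).
V''(x) = 24x − 116 is negative there, so this is the maximum; V ≈ 137.8332.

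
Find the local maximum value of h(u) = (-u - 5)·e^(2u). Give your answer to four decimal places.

0.0000

Differentiating with the product rule gives h'(u) = (-2u - 11)·e^(2u). Since e^(2u) > 0, the only critical point is u = -11/2.
h''(-11/2) has the same sign as -2 < 0, so this is a local maximum.
h(-11/2) = (1/2)·e^(-11) ≈ 0.0000.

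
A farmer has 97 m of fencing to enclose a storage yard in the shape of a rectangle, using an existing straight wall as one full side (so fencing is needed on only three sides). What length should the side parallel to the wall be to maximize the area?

97/2

Let the sides perpendicular to the wall have length x and the parallel side y, so 2x + y = 97 and the area is A = xy = x(97 − 2x).
A'(x) = 97 − 4x = 0 gives x = 97/4, and A''(x) = −4 < 0 confirms a maximum.
Then y = 97 − 2·97/4 = 97/2 and A = 9409/8.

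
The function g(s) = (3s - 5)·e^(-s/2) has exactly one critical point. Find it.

g'(s) = 3·e^(-s/2) + (3s - 5)·(-1/2)·e^(-s/2) = (-(3/2)s + 11/2)·e^(-s/2). Since e^(-s/2) > 0, the only critical point is s = 11/3.
g''(11/3) has the same sign as -3/2 < 0, so this is a local maximum.
g(11/3) = (6)·e^(-11/6) ≈ 0.9593.

11/3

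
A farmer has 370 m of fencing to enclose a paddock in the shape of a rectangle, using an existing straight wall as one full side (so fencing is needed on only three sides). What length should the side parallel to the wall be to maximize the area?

Let the sides perpendicular to the wall have length x and the parallel side y, so 2x + y = 370 and the area is A = xy = x(370 − 2x).
A'(x) = 370 − 4x = 0 gives x = 185/2, and A''(x) = −4 < 0 confirms a maximum.
Then y = 370 − 2·185/2 = 185 and A = 34225/2.

185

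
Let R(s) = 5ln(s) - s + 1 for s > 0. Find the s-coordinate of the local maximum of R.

R'(s) = 5/s − 1 = 0 gives s = 5.
R''(s) = -5/s², which is negative for s > 0, so this is a local maximum.
R(5) = 5·ln(5) - 5 + 1 ≈ 4.0472.

5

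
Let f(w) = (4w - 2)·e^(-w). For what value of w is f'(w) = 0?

3/2

By the product rule, f'(w) = (-4w + 6)·e^(-w). Since e^(-w) > 0, the only critical point is w = 3/2.
f''(3/2) has the same sign as -4 < 0, so this is a local maximum.
f(3/2) = (4)·e^(-3/2) ≈ 0.8925.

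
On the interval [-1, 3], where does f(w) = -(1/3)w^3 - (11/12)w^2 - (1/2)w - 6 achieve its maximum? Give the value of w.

-1/3

Differentiating, f'(w) = -w^2 - (11/6)w - 1/2; whose only zero in [-1, 3] is w = -1/3.
Candidates: f(-1) = -73/12, f(-1/3) = -1919/324, f(3) = -99/4.
Hence the absolute maximum is -1919/324 at w = -1/3.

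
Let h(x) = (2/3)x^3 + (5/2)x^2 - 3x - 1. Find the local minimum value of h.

-43/24

h'(x) = 2x^2 + 5x - 3. Setting h'(x) = 0 gives x ∈ {-3, 1/2}.
Second-derivative test with h''(x) = 4x + 5: h''(-3) = -7 < 0 ⇒ local maximum; h''(1/2) = 7 > 0 ⇒ local minimum.
So the local minimum value is h(1/2) = -43/24.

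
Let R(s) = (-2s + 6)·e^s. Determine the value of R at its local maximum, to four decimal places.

14.7781

By the product rule, R'(s) = (-2s + 4)·e^s. Since e^s > 0, the only critical point is s = 2.
R''(2) has the same sign as -2 < 0, so this is a local maximum.
R(2) = (2)·e^(2) ≈ 14.7781.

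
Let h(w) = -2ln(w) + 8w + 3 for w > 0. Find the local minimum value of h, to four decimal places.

h'(w) = -2/w + 8 = 0 gives w = 1/4.
h''(w) = 2/w², which is positive for w > 0, so this is a local minimum.
h(1/4) = -2·ln(1/4) + 2 + 3 ≈ 7.7726.

7.7726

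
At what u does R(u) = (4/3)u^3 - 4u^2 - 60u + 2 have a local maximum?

-3

R'(u) = 4u^2 - 8u - 60 = 0 at u = -3, 5.
R''(u) = 8u - 8. R''(-3) = -32 < 0 ⇒ local maximum; R''(5) = 32 > 0 ⇒ local minimum.
Thus R has its local maximum at u = -3, with value 110.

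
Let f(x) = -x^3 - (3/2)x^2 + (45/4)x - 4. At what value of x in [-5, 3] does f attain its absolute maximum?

-5

The derivative is -3x^2 - 3x + 45/4, which vanishes at x = -5/2 and x = 3/2.
Compare values at every candidate in [-5, 3]: f(-5) = 109/4,  f(-5/2) = -207/8,  f(3/2) = 49/8,  f(3) = -43/4.
Hence the absolute maximum is 109/4 at x = -5.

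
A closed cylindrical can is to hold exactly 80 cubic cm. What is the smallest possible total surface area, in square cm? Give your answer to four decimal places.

With radius r and height h, πr²h = 80 so h = 80/(πr²), and S(r) = 2πr² + 2πrh = 2πr² + 2·80/r.
S'(r) = 4πr − 2·80/r² = 0 ⇒ r³ = 80/(2π), so r ≈ 2.3351 and h = 2r ≈ 4.6702.
S''(r) = 4π + 4·80/r³ > 0, so this is the minimum; S ≈ 102.7798.

102.7798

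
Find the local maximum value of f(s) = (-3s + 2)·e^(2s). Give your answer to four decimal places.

Differentiating with the product rule gives f'(s) = (-6s + 1)·e^(2s). Since e^(2s) > 0, the only critical point is s = 1/6.
f''(1/6) has the same sign as -6 < 0, so this is a local maximum.
f(1/6) = (3/2)·e^(1/3) ≈ 2.0934.

2.0934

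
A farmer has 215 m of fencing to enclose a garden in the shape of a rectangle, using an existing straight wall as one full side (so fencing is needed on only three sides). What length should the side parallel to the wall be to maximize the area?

Let the sides perpendicular to the wall have length x and the parallel side y, so 2x + y = 215 and the area is A = xy = x(215 − 2x).
A'(x) = 215 − 4x = 0 gives x = 215/4, and A''(x) = −4 < 0 confirms a maximum.
Then y = 215 − 2·215/4 = 215/2 and A = 46225/8.

215/2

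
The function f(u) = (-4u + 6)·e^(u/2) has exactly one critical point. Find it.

By the product rule, f'(u) = (-2u - 1)·e^(u/2). Since e^(u/2) > 0, the only critical point is u = -1/2.
f''(-1/2) has the same sign as -2 < 0, so this is a local maximum.
f(-1/2) = (8)·e^(-1/4) ≈ 6.2304.

-1/2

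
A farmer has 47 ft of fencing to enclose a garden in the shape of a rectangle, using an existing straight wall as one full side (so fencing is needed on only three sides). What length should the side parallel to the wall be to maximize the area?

47/2

Let the sides perpendicular to the wall have length x and the parallel side y, so 2x + y = 47 and the area is A = xy = x(47 − 2x).
A'(x) = 47 − 4x = 0 gives x = 47/4, and A''(x) = −4 < 0 confirms a maximum.
Then y = 47 − 2·47/4 = 47/2 and A = 2209/8.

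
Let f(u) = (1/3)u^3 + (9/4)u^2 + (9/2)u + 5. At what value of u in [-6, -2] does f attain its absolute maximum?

f'(u) = u^2 + (9/2)u + 9/2, whose only zero in [-6, -2] is u = -3.
Candidates: f(-6) = -13, f(-3) = 11/4, f(-2) = 7/3.
The maximum over the interval is 11/4, attained at u = -3.

-3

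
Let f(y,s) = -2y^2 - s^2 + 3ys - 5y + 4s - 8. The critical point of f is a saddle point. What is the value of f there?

-5

∂f/∂y = -4y + 3s - 5 = 0 and ∂f/∂s = 3y - 2s + 4 = 0, so (y, s) = (-2, -1).
The Hessian has f_{yy} = -4, f_{ss} = -2, f_{ys} = 3, giving D = -1 < 0, so the point is a saddle point.
f(-2, -1) = -5.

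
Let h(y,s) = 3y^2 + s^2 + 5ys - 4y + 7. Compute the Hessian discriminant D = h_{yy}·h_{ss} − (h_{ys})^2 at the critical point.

-13

∂h/∂y = 6y + 5s - 4 = 0 and ∂h/∂s = 5y + 2s = 0, so (y, s) = (-8/13, 20/13).
The Hessian has h_{yy} = 6, h_{ss} = 2, h_{ys} = 5, giving D = -13 < 0, so the point is a saddle point.
D = (6)·(2) − (5)^2 = -13.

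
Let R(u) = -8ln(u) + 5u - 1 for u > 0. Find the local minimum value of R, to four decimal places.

R'(u) = -8/u + 5 = 0 gives u = 8/5.
R''(u) = 8/u², which is positive for u > 0, so this is a local minimum.
R(8/5) = -8·ln(8/5) + 8 - 1 ≈ 3.2400.

3.2400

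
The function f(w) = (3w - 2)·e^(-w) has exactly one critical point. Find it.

Differentiating with the product rule gives f'(w) = (-3w + 5)·e^(-w). Since e^(-w) > 0, the only critical point is w = 5/3.
f''(5/3) has the same sign as -3 < 0, so this is a local maximum.
f(5/3) = (3)·e^(-5/3) ≈ 0.5666.

5/3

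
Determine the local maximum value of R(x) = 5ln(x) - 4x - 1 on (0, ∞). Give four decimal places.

-4.8843

R'(x) = 5/x − 4 = 0 gives x = 5/4.
R''(x) = -5/x², which is negative for x > 0, so this is a local maximum.
R(5/4) = 5·ln(5/4) - 5 - 1 ≈ -4.8843.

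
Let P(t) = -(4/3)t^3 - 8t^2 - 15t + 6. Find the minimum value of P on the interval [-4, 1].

Differentiating, P'(t) = -4t^2 - 16t - 15; which vanishes at t = -5/2 and t = -3/2.
Candidates: P(-4) = 70/3, P(-5/2) = 43/3, P(-3/2) = 15, P(1) = -55/3.
Hence the absolute minimum is -55/3 at t = 1.

-55/3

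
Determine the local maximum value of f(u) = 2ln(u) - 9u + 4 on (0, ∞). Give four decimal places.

f'(u) = 2/u − 9 = 0 gives u = 2/9.
f''(u) = -2/u², which is negative for u > 0, so this is a local maximum.
f(2/9) = 2·ln(2/9) - 2 + 4 ≈ -1.0082.

-1.0082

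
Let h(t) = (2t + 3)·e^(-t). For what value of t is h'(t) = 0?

-1/2

By the product rule, h'(t) = (-2t - 1)·e^(-t). Since e^(-t) > 0, the only critical point is t = -1/2.
h''(-1/2) has the same sign as -2 < 0, so this is a local maximum.
h(-1/2) = (2)·e^(1/2) ≈ 3.2974.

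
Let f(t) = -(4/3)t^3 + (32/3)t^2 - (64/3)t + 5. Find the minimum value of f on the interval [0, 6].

f'(t) = -4t^2 + (64/3)t - 64/3, which vanishes at t = 4/3 and t = 4.
Compare values at every candidate in [0, 6]: f(0) = 5,  f(4/3) = -619/81,  f(4) = 5,  f(6) = -27.
So the minimum is f(6) = -27.

-27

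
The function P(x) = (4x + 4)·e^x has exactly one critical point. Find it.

-2

By the product rule, P'(x) = (4x + 8)·e^x. Since e^x > 0, the only critical point is x = -2.
P''(-2) has the same sign as 4 > 0, so this is a local minimum.
P(-2) = (-4)·e^(-2) ≈ -0.5413.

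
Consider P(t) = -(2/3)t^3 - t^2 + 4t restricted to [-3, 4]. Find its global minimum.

P'(t) = -2t^2 - 2t + 4, which vanishes at t = -2 and t = 1.
Compare values at every candidate in [-3, 4]: P(-3) = -3,  P(-2) = -20/3,  P(1) = 7/3,  P(4) = -128/3.
So the minimum is P(4) = -128/3.

-128/3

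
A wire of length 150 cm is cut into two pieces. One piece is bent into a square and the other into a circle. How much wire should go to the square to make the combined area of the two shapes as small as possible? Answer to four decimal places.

Let x be the length used for the square. Square side x/4; circle radius (150−x)/(2π).
A(x) = (x/4)² + π·((150−x)/(2π))² = x²/16 + (150−x)²/(4π) for 0 ≤ x ≤ 150. A'(x) = x/8 − (150−x)/(2π) = 0 gives x = 4·150/(π+4) ≈ 84.0149.
A'' = 1/8 + 1/(2π) > 0, so this gives the minimum combined area; x ≈ 84.0149 cm to the square.

84.0149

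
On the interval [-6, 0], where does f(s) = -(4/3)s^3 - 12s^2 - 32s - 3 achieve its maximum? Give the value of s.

-6

f'(s) = -4s^2 - 24s - 32, which vanishes at s = -4 and s = -2.
Candidates: f(-6) = 45,  f(-4) = 55/3,  f(-2) = 71/3,  f(0) = -3.
The maximum over the interval is 45, attained at s = -6.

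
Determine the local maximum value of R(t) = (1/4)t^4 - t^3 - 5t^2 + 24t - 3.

Critical points: R'(t) = t^3 - 3t^2 - 10t + 24 vanishes at t = -3, 2, 4.
Since R''(t) = 3t^2 - 6t - 10, we get R''(-3) = 35 > 0 ⇒ local minimum; R''(2) = -10 < 0 ⇒ local maximum; R''(4) = 14 > 0 ⇒ local minimum.
So the local maximum value is R(2) = 21.

21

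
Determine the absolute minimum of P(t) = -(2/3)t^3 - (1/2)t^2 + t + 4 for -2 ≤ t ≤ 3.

-31/2

Differentiating, P'(t) = -2t^2 - t + 1; which vanishes at t = -1 and t = 1/2.
Compare values at every candidate in [-2, 3]: P(-2) = 16/3; P(-1) = 19/6; P(1/2) = 103/24; P(3) = -31/2.
The minimum over the interval is -31/2, attained at t = 3.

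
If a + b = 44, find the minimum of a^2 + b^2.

968

With a + b = 44, a^2 + b^2 = a^2 + (44 − a)^2.
The derivative 2a − 2(44 − a) = 4a − 88 vanishes at a = 22; second derivative 4 > 0, a minimum.
The minimum is 2·(22)^2 = 968.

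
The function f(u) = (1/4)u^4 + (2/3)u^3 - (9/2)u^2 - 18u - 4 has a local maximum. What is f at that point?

38/3

Critical points: f'(u) = u^3 + 2u^2 - 9u - 18 vanishes at u = -3, -2, 3.
f''(u) = 3u^2 + 4u - 9. f''(-3) = 6 > 0 ⇒ local minimum; f''(-2) = -5 < 0 ⇒ local maximum; f''(3) = 30 > 0 ⇒ local minimum.
Thus f has its local maximum at u = -2, with value 38/3.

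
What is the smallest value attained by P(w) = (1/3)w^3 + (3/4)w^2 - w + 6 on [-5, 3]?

P'(w) = w^2 + (3/2)w - 1, which vanishes at w = -2 and w = 1/2.
Evaluating at the critical points and endpoints: P(-5) = -143/12; P(-2) = 25/3; P(1/2) = 275/48; P(3) = 75/4.
So the minimum is P(-5) = -143/12.

-143/12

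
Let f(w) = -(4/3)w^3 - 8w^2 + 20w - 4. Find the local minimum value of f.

-412/3

f'(w) = -4w^2 - 16w + 20 = 0 at w = -5, 1.
Second-derivative test with f''(w) = -8w - 16: f''(-5) = 24 > 0 ⇒ local minimum; f''(1) = -24 < 0 ⇒ local maximum.
The local minimum is f(-5) = -412/3.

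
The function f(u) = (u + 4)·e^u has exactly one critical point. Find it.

f'(u) = 1·e^u + (u + 4)·1·e^u = (u + 5)·e^u. Since e^u > 0, the only critical point is u = -5.
f''(-5) has the same sign as 1 > 0, so this is a local minimum.
f(-5) = (-1)·e^(-5) ≈ -0.0067.

-5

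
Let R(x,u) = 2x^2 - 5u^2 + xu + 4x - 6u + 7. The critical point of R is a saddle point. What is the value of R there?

∂R/∂x = 4x + u + 4 = 0 and ∂R/∂u = x - 10u - 6 = 0, so (x, u) = (-34/41, -28/41).
The Hessian has R_{xx} = 4, R_{uu} = -10, R_{xu} = 1, giving D = -41 < 0, so the point is a saddle point.
R(-34/41, -28/41) = 303/41.

303/41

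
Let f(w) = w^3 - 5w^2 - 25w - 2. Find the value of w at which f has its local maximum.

-5/3

f'(w) = 3w^2 - 10w - 25 = 0 at w = -5/3, 5.
f''(w) = 6w - 10. f''(-5/3) = -20 < 0 ⇒ local maximum; f''(5) = 20 > 0 ⇒ local minimum.
So the local maximum value is f(-5/3) = 571/27.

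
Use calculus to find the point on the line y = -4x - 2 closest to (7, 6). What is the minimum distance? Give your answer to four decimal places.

Minimize D(x)^2 = (x - 7)^2 + (-4x - 8)^2.
d/dx[D^2] = 2(x - 7) + 2·(-4)·(-4x - 8) = 0 ⇒ x = -25/17.
Then y = 66/17 and the distance is √(1296/17) ≈ 8.7313.

8.7313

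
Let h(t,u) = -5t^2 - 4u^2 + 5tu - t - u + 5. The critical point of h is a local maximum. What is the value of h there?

∂h/∂t = -10t + 5u - 1 = 0 and ∂h/∂u = 5t - 8u - 1 = 0, so (t, u) = (-13/55, -3/11).
The Hessian has h_{tt} = -10, h_{uu} = -8, h_{tu} = 5, giving D = 55 > 0 with h_{tt} < 0, so the point is a local maximum.
h(-13/55, -3/11) = 289/55.

289/55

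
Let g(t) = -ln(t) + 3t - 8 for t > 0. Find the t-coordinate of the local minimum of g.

g'(t) = -1/t + 3 = 0 gives t = 1/3.
g''(t) = 1/t², which is positive for t > 0, so this is a local minimum.
g(1/3) = -1·ln(1/3) + 1 - 8 ≈ -5.9014.

1/3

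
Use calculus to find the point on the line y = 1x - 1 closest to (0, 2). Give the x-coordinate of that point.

Minimize D(x)^2 = (x + 0)^2 + (x - 3)^2.
d/dx[D^2] = 2(x + 0) + 2·1·(x - 3) = 0 ⇒ x = 3/2.
Then y = 1/2 and the distance is √(9/2) ≈ 2.1213.

3/2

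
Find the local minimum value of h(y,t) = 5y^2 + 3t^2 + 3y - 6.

∂h/∂y = 10y + 3 = 0 and ∂h/∂t = 6t = 0, so (y, t) = (-3/10, 0).
The Hessian has h_{yy} = 10, h_{tt} = 6, h_{yt} = 0, giving D = 60 > 0 with h_{yy} > 0, so the point is a local minimum.
h(-3/10, 0) = -129/20.

-129/20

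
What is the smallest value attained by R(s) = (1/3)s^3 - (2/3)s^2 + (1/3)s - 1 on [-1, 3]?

-7/3

R'(s) = s^2 - (4/3)s + 1/3, which vanishes at s = 1/3 and s = 1.
Compare values at every candidate in [-1, 3]: R(-1) = -7/3, R(1/3) = -77/81, R(1) = -1, R(3) = 3.
So the minimum is R(-1) = -7/3.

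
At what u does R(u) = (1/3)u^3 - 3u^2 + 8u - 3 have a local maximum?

2

R'(u) = u^2 - 6u + 8. Setting R'(u) = 0 gives u ∈ {2, 4}.
R''(u) = 2u - 6. R''(2) = -2 < 0 ⇒ local maximum; R''(4) = 2 > 0 ⇒ local minimum.
The local maximum is R(2) = 11/3.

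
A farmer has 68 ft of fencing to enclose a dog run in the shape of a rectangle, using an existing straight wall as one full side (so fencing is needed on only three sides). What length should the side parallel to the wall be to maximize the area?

Let the sides perpendicular to the wall have length x and the parallel side y, so 2x + y = 68 and the area is A = xy = x(68 − 2x).
A'(x) = 68 − 4x = 0 gives x = 17, and A''(x) = −4 < 0 confirms a maximum.
Then y = 68 − 2·17 = 34 and A = 578.

34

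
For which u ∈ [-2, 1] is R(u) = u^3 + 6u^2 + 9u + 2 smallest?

Differentiating, R'(u) = 3u^2 + 12u + 9; whose only zero in [-2, 1] is u = -1.
Evaluating at the critical points and endpoints: R(-2) = 0; R(-1) = -2; R(1) = 18.
The minimum over the interval is -2, attained at u = -1.

-1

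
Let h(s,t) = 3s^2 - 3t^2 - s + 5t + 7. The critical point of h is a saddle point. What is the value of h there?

9

∂h/∂s = 6s - 1 = 0 and ∂h/∂t = -6t + 5 = 0, so (s, t) = (1/6, 5/6).
The Hessian has h_{ss} = 6, h_{tt} = -6, h_{st} = 0, giving D = -36 < 0, so the point is a saddle point.
h(1/6, 5/6) = 9.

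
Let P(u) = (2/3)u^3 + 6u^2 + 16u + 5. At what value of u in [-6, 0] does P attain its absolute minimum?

Differentiating, P'(u) = 2u^2 + 12u + 16; which vanishes at u = -4 and u = -2.
Evaluating at the critical points and endpoints: P(-6) = -19, P(-4) = -17/3, P(-2) = -25/3, P(0) = 5.
The minimum over the interval is -19, attained at u = -6.

-6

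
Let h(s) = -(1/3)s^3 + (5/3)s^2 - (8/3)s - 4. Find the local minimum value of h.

Critical points: h'(s) = -s^2 + (10/3)s - 8/3 vanishes at s = 4/3, 2.
Since h''(s) = -2s + 10/3, we get h''(4/3) = 2/3 > 0 ⇒ local minimum; h''(2) = -2/3 < 0 ⇒ local maximum.
Thus h has its local minimum at s = 4/3, with value -436/81.

-436/81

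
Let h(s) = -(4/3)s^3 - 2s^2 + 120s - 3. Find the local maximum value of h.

Critical points: h'(s) = -4s^2 - 4s + 120 vanishes at s = -6, 5.
Second-derivative test with h''(s) = -8s - 4: h''(-6) = 44 > 0 ⇒ local minimum; h''(5) = -44 < 0 ⇒ local maximum.
The local maximum is h(5) = 1141/3.

1141/3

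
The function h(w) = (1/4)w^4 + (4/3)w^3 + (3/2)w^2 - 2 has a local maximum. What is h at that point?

-19/12

h'(w) = w^3 + 4w^2 + 3w. Setting h'(w) = 0 gives w ∈ {-3, -1, 0}.
h''(w) = 3w^2 + 8w + 3. h''(-3) = 6 > 0 ⇒ local minimum; h''(-1) = -2 < 0 ⇒ local maximum; h''(0) = 3 > 0 ⇒ local minimum.
The local maximum is h(-1) = -19/12.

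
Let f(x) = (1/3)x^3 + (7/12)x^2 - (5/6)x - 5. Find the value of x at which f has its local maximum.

-5/3

f'(x) = x^2 + (7/6)x - 5/6. Setting f'(x) = 0 gives x ∈ {-5/3, 1/2}.
Second-derivative test with f''(x) = 2x + 7/6: f''(-5/3) = -13/6 < 0 ⇒ local maximum; f''(1/2) = 13/6 > 0 ⇒ local minimum.
Thus f has its local maximum at x = -5/3, with value -1145/324.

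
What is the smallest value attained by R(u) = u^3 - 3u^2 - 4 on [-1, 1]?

-8

Differentiating, R'(u) = 3u^2 - 6u; whose only zero in [-1, 1] is u = 0.
Compare values at every candidate in [-1, 1]: R(-1) = -8,  R(0) = -4,  R(1) = -6.
The minimum over the interval is -8, attained at u = -1.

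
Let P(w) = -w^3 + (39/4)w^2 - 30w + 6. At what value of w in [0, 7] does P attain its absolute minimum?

7

The derivative is -3w^2 + (39/2)w - 30, which vanishes at w = 5/2 and w = 4.
Compare values at every candidate in [0, 7]: P(0) = 6, P(5/2) = -379/16, P(4) = -22, P(7) = -277/4.
Hence the absolute minimum is -277/4 at w = 7.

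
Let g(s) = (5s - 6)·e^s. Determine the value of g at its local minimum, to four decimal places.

-6.1070

Differentiating with the product rule gives g'(s) = (5s - 1)·e^s. Since e^s > 0, the only critical point is s = 1/5.
g''(1/5) has the same sign as 5 > 0, so this is a local minimum.
g(1/5) = (-5)·e^(1/5) ≈ -6.1070.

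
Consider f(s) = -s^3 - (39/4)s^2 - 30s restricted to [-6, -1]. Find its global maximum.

f'(s) = -3s^2 - (39/2)s - 30, which vanishes at s = -4 and s = -5/2.
Evaluating at the critical points and endpoints: f(-6) = 45; f(-4) = 28; f(-5/2) = 475/16; f(-1) = 85/4.
So the maximum is f(-6) = 45.

45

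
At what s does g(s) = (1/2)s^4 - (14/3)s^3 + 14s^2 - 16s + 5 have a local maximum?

2

g'(s) = 2s^3 - 14s^2 + 28s - 16 = 0 at s = 1, 2, 4.
Second-derivative test with g''(s) = 6s^2 - 28s + 28: g''(1) = 6 > 0 ⇒ local minimum; g''(2) = -4 < 0 ⇒ local maximum; g''(4) = 12 > 0 ⇒ local minimum.
The local maximum is g(2) = -1/3.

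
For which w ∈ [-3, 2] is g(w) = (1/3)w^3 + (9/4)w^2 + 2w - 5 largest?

2

The derivative is w^2 + (9/2)w + 2, whose only zero in [-3, 2] is w = -1/2.
Candidates: g(-3) = 1/4; g(-1/2) = -263/48; g(2) = 32/3.
Hence the absolute maximum is 32/3 at w = 2.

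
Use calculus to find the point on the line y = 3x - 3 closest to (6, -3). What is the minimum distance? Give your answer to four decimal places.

Minimize D(x)^2 = (x - 6)^2 + (3x)^2.
d/dx[D^2] = 2(x - 6) + 2·3·(3x) = 0 ⇒ x = 3/5.
Then y = -6/5 and the distance is √(162/5) ≈ 5.6921.

5.6921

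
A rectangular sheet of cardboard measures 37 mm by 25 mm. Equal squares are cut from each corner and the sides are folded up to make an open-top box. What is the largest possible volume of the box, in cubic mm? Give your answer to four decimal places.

With cut size x, the volume is V(x) = x(37 − 2x)(25 − 2x) for 0 < x < 12.5.
V'(x) = 12x^2 − 248x + 925. Setting V'(x) = 0 gives x ≈ 4.8841 (the root in (0, 12.5)).
V''(x) = 24x − 248 is negative there, so this is the maximum; V ≈ 2025.8726.

2025.8726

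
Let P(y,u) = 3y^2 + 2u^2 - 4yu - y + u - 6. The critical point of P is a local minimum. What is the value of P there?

-49/8

∂P/∂y = 6y - 4u - 1 = 0 and ∂P/∂u = -4y + 4u + 1 = 0, so (y, u) = (0, -1/4).
The Hessian has P_{yy} = 6, P_{uu} = 4, P_{yu} = -4, giving D = 8 > 0 with P_{yy} > 0, so the point is a local minimum.
P(0, -1/4) = -49/8.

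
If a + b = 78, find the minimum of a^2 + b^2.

With a + b = 78, a^2 + b^2 = a^2 + (78 − a)^2.
The derivative 2a − 2(78 − a) = 4a − 156 vanishes at a = 39; second derivative 4 > 0, a minimum.
The minimum is 2·(39)^2 = 3042.

3042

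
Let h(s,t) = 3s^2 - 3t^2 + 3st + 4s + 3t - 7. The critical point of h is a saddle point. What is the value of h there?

-124/15

∂h/∂s = 6s + 3t + 4 = 0 and ∂h/∂t = 3s - 6t + 3 = 0, so (s, t) = (-11/15, 2/15).
The Hessian has h_{ss} = 6, h_{tt} = -6, h_{st} = 3, giving D = -45 < 0, so the point is a saddle point.
h(-11/15, 2/15) = -124/15.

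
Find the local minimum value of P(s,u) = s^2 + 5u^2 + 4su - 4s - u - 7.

∂P/∂s = 2s + 4u - 4 = 0 and ∂P/∂u = 4s + 10u - 1 = 0, so (s, u) = (9, -7/2).
The Hessian has P_{ss} = 2, P_{uu} = 10, P_{su} = 4, giving D = 4 > 0 with P_{ss} > 0, so the point is a local minimum.
P(9, -7/2) = -93/4.

-93/4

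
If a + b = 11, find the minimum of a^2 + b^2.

With a + b = 11, a^2 + b^2 = a^2 + (11 − a)^2.
The derivative 2a − 2(11 − a) = 4a − 22 vanishes at a = 11/2; second derivative 4 > 0, a minimum.
The minimum is 2·(11/2)^2 = 121/2.

121/2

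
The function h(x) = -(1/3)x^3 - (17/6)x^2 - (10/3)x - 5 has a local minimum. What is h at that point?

Critical points: h'(x) = -x^2 - (17/3)x - 10/3 vanishes at x = -5, -2/3.
Since h''(x) = -2x - 17/3, we get h''(-5) = 13/3 > 0 ⇒ local minimum; h''(-2/3) = -13/3 < 0 ⇒ local maximum.
So the local minimum value is h(-5) = -35/2.

-35/2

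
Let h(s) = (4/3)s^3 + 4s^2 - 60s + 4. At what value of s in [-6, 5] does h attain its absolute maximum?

h'(s) = 4s^2 + 8s - 60, which vanishes at s = -5 and s = 3.
Evaluating at the critical points and endpoints: h(-6) = 220, h(-5) = 712/3, h(3) = -104, h(5) = -88/3.
The maximum over the interval is 712/3, attained at s = -5.

-5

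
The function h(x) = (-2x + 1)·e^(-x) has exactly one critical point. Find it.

h'(x) = (-2)·e^(-x) + (-2x + 1)·(-1)·e^(-x) = (2x - 3)·e^(-x). Since e^(-x) > 0, the only critical point is x = 3/2.
h''(3/2) has the same sign as 2 > 0, so this is a local minimum.
h(3/2) = (-2)·e^(-3/2) ≈ -0.4463.

3/2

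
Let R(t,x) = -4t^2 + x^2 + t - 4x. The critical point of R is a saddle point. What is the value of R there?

-63/16

∂R/∂t = -8t + 1 = 0 and ∂R/∂x = 2x - 4 = 0, so (t, x) = (1/8, 2).
The Hessian has R_{tt} = -8, R_{xx} = 2, R_{tx} = 0, giving D = -16 < 0, so the point is a saddle point.
R(1/8, 2) = -63/16.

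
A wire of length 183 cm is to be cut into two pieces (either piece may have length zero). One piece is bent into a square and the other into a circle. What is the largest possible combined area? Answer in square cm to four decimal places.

2664.9699

Let x be the length used for the square. Square side x/4; circle radius (183−x)/(2π).
A(x) = (x/4)² + π·((183−x)/(2π))² = x²/16 + (183−x)²/(4π) for 0 ≤ x ≤ 183. A'(x) = x/8 − (183−x)/(2π) = 0 gives x = 4·183/(π+4) ≈ 102.4981.
A'' > 0, so the interior critical point is a minimum; the maximum is at an endpoint. A(0) = 2664.9699 and A(183) = 2093.0625, so the largest area is 2664.9699.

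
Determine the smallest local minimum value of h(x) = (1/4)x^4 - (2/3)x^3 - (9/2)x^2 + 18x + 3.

-213/4

h'(x) = x^3 - 2x^2 - 9x + 18. Setting h'(x) = 0 gives x ∈ {-3, 2, 3}.
h''(x) = 3x^2 - 4x - 9. h''(-3) = 30 > 0 ⇒ local minimum; h''(2) = -5 < 0 ⇒ local maximum; h''(3) = 6 > 0 ⇒ local minimum.
So the smallest local minimum value is h(-3) = -213/4.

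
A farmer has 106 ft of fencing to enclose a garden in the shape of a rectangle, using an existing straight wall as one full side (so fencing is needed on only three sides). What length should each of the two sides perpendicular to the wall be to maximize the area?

Let the sides perpendicular to the wall have length x and the parallel side y, so 2x + y = 106 and the area is A = xy = x(106 − 2x).
A'(x) = 106 − 4x = 0 gives x = 53/2, and A''(x) = −4 < 0 confirms a maximum.
Then y = 106 − 2·53/2 = 53 and A = 2809/2.

53/2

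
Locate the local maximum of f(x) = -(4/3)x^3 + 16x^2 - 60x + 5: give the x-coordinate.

5

Critical points: f'(x) = -4x^2 + 32x - 60 vanishes at x = 3, 5.
Since f''(x) = -8x + 32, we get f''(3) = 8 > 0 ⇒ local minimum; f''(5) = -8 < 0 ⇒ local maximum.
Thus f has its local maximum at x = 5, with value -185/3.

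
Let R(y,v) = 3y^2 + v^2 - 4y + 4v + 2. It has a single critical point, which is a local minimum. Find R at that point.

-10/3

∂R/∂y = 6y - 4 = 0 and ∂R/∂v = 2v + 4 = 0, so (y, v) = (2/3, -2).
The Hessian has R_{yy} = 6, R_{vv} = 2, R_{yv} = 0, giving D = 12 > 0 with R_{yy} > 0, so the point is a local minimum.
R(2/3, -2) = -10/3.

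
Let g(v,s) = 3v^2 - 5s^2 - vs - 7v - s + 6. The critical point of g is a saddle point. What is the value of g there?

∂g/∂v = 6v - s - 7 = 0 and ∂g/∂s = -v - 10s - 1 = 0, so (v, s) = (69/61, -13/61).
The Hessian has g_{vv} = 6, g_{ss} = -10, g_{vs} = -1, giving D = -61 < 0, so the point is a saddle point.
g(69/61, -13/61) = 131/61.

131/61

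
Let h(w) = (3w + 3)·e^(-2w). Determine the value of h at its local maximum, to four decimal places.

4.0774

By the product rule, h'(w) = (-6w - 3)·e^(-2w). Since e^(-2w) > 0, the only critical point is w = -1/2.
h''(-1/2) has the same sign as -6 < 0, so this is a local maximum.
h(-1/2) = (3/2)·e^(1) ≈ 4.0774.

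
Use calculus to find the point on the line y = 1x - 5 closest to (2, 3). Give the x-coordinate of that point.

Minimize D(x)^2 = (x - 2)^2 + (x - 8)^2.
d/dx[D^2] = 2(x - 2) + 2·1·(x - 8) = 0 ⇒ x = 5.
Then y = 0 and the distance is √(18) ≈ 4.2426.

5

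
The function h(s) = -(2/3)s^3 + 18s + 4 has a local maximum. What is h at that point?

Critical points: h'(s) = -2s^2 + 18 vanishes at s = -3, 3.
h''(s) = -4s. h''(-3) = 12 > 0 ⇒ local minimum; h''(3) = -12 < 0 ⇒ local maximum.
The local maximum is h(3) = 40.

40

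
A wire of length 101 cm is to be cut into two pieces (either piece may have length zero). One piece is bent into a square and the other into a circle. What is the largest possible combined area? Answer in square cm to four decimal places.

811.7698

Let x be the length used for the square. Square side x/4; circle radius (101−x)/(2π).
A(x) = (x/4)² + π·((101−x)/(2π))² = x²/16 + (101−x)²/(4π) for 0 ≤ x ≤ 101. A'(x) = x/8 − (101−x)/(2π) = 0 gives x = 4·101/(π+4) ≈ 56.5700.
A'' > 0, so the interior critical point is a minimum; the maximum is at an endpoint. A(0) = 811.7698 and A(101) = 637.5625, so the largest area is 811.7698.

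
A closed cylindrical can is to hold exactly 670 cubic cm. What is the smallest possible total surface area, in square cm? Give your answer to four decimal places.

423.8684

With radius r and height h, πr²h = 670 so h = 670/(πr²), and S(r) = 2πr² + 2πrh = 2πr² + 2·670/r.
S'(r) = 4πr − 2·670/r² = 0 ⇒ r³ = 670/(2π), so r ≈ 4.7420 and h = 2r ≈ 9.4841.
S''(r) = 4π + 4·670/r³ > 0, so this is the minimum; S ≈ 423.8684.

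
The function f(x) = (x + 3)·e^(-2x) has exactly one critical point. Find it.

-5/2

By the product rule, f'(x) = (-2x - 5)·e^(-2x). Since e^(-2x) > 0, the only critical point is x = -5/2.
f''(-5/2) has the same sign as -2 < 0, so this is a local maximum.
f(-5/2) = (1/2)·e^(5) ≈ 74.2066.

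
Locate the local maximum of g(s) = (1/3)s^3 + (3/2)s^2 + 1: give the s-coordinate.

-3

g'(s) = s^2 + 3s = 0 at s = -3, 0.
Since g''(s) = 2s + 3, we get g''(-3) = -3 < 0 ⇒ local maximum; g''(0) = 3 > 0 ⇒ local minimum.
The local maximum is g(-3) = 11/2.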